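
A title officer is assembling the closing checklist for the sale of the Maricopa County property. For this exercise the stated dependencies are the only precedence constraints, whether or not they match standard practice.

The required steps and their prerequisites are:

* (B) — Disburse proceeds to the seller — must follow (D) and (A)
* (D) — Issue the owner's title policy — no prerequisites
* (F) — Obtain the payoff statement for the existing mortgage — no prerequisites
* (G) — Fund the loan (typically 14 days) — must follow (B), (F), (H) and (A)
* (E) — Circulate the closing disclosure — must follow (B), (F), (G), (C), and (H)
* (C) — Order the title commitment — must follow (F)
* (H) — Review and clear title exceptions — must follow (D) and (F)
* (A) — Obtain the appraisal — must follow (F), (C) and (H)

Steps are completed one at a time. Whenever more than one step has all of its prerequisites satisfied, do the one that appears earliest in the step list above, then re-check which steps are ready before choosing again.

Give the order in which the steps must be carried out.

(D), (F), (C), (H), (A), (B), (G), (E)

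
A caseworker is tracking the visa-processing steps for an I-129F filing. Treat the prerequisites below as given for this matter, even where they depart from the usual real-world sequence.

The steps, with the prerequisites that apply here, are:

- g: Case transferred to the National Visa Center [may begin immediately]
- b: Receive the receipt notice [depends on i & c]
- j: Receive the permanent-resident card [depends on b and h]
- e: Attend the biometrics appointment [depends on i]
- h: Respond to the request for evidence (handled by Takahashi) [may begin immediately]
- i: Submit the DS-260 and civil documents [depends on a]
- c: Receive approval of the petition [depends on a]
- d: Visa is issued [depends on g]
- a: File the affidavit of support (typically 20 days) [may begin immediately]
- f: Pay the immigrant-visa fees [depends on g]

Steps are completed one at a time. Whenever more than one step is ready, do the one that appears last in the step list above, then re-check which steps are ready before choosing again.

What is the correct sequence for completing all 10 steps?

a, h and g have no prerequisites; a is listed later, so a is first.
Now c, i, h and g have their prerequisites met. c is listed later, so c next.
Ready: i, h and g. i is listed later → i.
Ready: h, e, b and g. h is listed later → h.
e, b and g are all available; e is listed later → e.
b and g are both available; b is listed later → b.
j now also ready, so the ready set is {j, g}; j is listed later → j.
g is the only step now ready → g.
Ready: f and d. f is listed later → f.
Next only d has its prerequisites met → d.

a, c, i, h, e, b, j, g, f, d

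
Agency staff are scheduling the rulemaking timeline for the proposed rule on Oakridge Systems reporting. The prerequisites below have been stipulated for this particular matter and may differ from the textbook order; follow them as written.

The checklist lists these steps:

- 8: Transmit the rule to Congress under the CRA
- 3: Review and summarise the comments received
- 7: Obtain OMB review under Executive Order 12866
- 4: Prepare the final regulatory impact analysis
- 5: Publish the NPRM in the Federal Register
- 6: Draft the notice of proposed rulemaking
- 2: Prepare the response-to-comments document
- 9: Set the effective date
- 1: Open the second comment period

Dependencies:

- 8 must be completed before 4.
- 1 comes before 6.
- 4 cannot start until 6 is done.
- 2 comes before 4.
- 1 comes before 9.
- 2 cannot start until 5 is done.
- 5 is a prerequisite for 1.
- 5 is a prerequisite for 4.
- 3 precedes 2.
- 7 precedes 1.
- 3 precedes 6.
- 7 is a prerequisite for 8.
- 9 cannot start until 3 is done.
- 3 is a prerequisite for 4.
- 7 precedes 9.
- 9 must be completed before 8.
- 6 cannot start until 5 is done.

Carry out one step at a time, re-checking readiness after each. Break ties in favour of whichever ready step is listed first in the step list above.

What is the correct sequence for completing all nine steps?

3, 7 and 5 have no prerequisites; 3 is listed earlier, so 3 is first.
Now 7 and 5 have their prerequisites met. 7 is listed earlier, so 7 next.
Next only 5 has its prerequisites met → 5.
Now 2 and 1 have their prerequisites met. 2 is listed earlier, so 2 next.
Next only 1 has its prerequisites met → 1.
6 and 9 are both available; 6 is listed earlier → 6.
9 needed 3, 7 and 1, now all done → 9.
8 needed 7 and 9, now all done → 8.
That leaves 4 as the only ready step → 4.

3, 7, 5, 2, 1, 6, 9, 8, 4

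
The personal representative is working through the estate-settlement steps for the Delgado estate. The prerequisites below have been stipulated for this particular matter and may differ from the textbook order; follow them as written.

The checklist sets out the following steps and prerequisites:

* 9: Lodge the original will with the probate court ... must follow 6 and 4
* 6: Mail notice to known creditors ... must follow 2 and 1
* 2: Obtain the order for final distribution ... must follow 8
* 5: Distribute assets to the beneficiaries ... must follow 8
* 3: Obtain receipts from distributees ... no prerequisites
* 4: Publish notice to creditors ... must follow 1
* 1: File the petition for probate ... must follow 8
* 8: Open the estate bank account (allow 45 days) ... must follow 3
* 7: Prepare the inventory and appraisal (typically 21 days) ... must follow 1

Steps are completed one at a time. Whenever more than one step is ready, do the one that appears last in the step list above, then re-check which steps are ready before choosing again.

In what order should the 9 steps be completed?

3 → 8 → 1 → 7 → 4 → 5 → 2 → 6 → 9

3 has no prerequisites → 3 first.
8 is the only step now ready → 8.
Ready: 1, 5 and 2. 1 is listed later → 1.
7 and 4 now also ready, so the ready set is {7, 4, 5, 2}; 7 is listed later → 7.
4, 5 and 2 are all available; 4 is listed later → 4.
Ready: 5 and 2. 5 is listed later → 5.
2 needed 8, now all done → 2.
Next only 6 has its prerequisites met → 6.
9 is the only step now ready → 9.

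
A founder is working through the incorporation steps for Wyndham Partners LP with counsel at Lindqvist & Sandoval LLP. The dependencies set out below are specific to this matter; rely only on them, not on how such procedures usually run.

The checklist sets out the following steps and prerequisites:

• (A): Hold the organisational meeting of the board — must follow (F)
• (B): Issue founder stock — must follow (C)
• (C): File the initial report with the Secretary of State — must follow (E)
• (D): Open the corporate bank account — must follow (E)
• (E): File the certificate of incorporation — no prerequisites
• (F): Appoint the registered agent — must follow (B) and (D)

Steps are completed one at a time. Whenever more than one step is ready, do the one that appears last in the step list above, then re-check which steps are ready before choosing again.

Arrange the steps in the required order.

(E) → (D) → (C) → (B) → (F) → (A)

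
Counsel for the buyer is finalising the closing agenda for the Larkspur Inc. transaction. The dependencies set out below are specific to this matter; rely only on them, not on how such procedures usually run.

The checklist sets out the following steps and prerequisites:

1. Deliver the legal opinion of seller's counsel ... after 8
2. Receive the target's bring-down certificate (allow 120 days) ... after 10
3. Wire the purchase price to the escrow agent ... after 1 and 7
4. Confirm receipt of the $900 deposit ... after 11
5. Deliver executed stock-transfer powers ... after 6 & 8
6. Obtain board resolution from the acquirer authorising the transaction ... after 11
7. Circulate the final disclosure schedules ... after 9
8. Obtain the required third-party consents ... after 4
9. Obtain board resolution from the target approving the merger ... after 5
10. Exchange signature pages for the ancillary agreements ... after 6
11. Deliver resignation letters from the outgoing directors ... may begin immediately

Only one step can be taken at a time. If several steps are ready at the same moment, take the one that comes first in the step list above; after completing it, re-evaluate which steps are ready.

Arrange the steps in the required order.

11, 4, 6, 8, 1, 5, 9, 7, 3, 10, 2

11 is the only step with nothing outstanding, so it goes first.
4 and 6 are both available; 4 is listed earlier → 4.
Now 6 and 8 have their prerequisites met. 6 is listed earlier, so 6 next.
Now 8 and 10 have their prerequisites met. 8 is listed earlier, so 8 next.
1, 5 and 10 are all available; 1 is listed earlier → 1.
Ready: 5 and 10. 5 is listed earlier → 5.
9 now also ready, so the ready set is {9, 10}; 9 is listed earlier → 9.
7 now also ready, so the ready set is {7, 10}; 7 is listed earlier → 7.
Now 3 and 10 have their prerequisites met. 3 is listed earlier, so 3 next.
10 is the only step now ready → 10.
That leaves 2 as the only ready step → 2.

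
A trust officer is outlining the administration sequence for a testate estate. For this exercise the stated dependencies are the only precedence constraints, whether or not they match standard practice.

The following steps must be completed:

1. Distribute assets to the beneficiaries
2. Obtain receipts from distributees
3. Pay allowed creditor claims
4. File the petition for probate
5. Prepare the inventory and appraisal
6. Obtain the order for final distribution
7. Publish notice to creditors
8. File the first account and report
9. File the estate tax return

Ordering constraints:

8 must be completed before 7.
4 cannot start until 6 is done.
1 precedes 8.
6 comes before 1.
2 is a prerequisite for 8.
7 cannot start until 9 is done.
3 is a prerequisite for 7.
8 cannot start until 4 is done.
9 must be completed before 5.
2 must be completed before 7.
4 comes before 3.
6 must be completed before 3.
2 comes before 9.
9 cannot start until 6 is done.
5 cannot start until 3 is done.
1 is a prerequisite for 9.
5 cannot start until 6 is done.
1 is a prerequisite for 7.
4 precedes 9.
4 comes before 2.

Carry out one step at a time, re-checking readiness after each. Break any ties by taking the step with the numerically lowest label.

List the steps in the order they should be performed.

6, 1, 4, 2, 3, 8, 9, 5, 7

6 has no prerequisites → 6 first.
1 and 4 are both available; 1 has the earlier label → 1.
4 needed 6, now all done → 4.
2 and 3 are both available; 2 has the earlier label → 2.
8 and 9 now also ready, so the ready set is {3, 8, 9}; 3 has the earlier label → 3.
Ready: 8 and 9. 8 has the earlier label → 8.
9 is the only step now ready → 9.
Now 5 and 7 have their prerequisites met. 5 has the earlier label, so 5 next.
Next only 7 has its prerequisites met → 7.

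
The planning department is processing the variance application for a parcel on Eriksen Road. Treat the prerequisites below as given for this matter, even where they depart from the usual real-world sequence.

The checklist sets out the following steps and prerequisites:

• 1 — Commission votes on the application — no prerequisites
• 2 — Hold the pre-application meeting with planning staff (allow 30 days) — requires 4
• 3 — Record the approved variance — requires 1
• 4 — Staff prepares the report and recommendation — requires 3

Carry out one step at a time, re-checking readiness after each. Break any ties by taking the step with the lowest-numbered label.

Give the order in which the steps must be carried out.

Only 1 has no prerequisites, so it is first.
Next only 3 has its prerequisites met → 3.
4 needed 3, now all done → 4.
Next only 2 has its prerequisites met → 2.

1, 3, 4, 2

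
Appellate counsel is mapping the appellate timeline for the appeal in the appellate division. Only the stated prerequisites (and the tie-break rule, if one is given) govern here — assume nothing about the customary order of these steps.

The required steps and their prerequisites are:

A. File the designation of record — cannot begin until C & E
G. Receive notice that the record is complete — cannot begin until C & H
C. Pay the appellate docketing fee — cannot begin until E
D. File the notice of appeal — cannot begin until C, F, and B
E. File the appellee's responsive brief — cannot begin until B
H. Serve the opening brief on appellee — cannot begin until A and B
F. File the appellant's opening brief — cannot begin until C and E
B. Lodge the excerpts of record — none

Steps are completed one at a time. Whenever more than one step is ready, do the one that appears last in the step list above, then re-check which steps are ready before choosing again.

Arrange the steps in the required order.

B, E, C, F, D, A, H, G

B has no prerequisites → B first.
That leaves E as the only ready step → E.
That leaves C as the only ready step → C.
Ready: F and A. F is listed later → F.
D and A are both available; D is listed later → D.
A needed E and C, now all done → A.
Next only H has its prerequisites met → H.
Next only G has its prerequisites met → G.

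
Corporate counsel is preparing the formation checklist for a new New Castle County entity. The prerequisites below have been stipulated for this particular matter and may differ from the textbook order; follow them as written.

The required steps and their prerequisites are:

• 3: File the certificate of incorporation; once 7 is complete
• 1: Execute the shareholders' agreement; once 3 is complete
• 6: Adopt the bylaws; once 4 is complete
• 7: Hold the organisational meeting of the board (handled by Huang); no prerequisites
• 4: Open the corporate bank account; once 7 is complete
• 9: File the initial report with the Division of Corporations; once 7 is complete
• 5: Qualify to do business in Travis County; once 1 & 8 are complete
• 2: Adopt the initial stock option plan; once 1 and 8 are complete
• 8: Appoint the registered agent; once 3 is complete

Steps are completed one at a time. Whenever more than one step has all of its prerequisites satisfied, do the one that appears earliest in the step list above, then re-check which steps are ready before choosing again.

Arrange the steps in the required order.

7, 3, 1, 4, 6, 9, 8, 5, 2

7 is the only step with nothing outstanding, so it goes first.
3, 4 and 9 are all available; 3 is listed earlier → 3.
Now 1, 4, 9 and 8 have their prerequisites met. 1 is listed earlier, so 1 next.
4, 9 and 8 are all available; 4 is listed earlier → 4.
6 now also ready, so the ready set is {6, 9, 8}; 6 is listed earlier → 6.
9 and 8 are both available; 9 is listed earlier → 9.
8 needed 3, now all done → 8.
5 and 2 are both available; 5 is listed earlier → 5.
2 is the only step now ready → 2.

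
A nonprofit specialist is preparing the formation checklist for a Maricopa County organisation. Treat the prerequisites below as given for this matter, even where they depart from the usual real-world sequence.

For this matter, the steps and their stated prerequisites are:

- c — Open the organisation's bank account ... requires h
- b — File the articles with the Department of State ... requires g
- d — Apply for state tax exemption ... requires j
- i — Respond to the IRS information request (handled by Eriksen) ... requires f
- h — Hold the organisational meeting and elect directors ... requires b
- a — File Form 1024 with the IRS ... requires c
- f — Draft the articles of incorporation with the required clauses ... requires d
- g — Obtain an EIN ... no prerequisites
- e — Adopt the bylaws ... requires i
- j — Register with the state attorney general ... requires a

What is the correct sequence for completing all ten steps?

g b h c a j d f i e

Only g has no prerequisites, so it is first.
b is the only step now ready → b.
Next only h has its prerequisites met → h.
c needed h, now all done → c.
Next only a has its prerequisites met → a.
j needed a, now all done → j.
Next only d has its prerequisites met → d.
That leaves f as the only ready step → f.
i is the only step now ready → i.
e is the only step now ready → e.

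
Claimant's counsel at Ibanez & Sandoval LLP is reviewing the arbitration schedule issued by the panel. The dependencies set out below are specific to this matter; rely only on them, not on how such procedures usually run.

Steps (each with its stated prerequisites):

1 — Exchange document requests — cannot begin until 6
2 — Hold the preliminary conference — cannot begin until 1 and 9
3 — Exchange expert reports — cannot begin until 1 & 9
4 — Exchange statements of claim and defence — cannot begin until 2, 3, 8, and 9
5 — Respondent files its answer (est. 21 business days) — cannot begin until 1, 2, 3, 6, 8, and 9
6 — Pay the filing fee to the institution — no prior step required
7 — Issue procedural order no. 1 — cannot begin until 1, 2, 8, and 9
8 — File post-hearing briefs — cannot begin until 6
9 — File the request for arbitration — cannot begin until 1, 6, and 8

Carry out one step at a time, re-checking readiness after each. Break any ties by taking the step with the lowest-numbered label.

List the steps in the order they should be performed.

6, 1, 8, 9, 2, 3, 4, 5, 7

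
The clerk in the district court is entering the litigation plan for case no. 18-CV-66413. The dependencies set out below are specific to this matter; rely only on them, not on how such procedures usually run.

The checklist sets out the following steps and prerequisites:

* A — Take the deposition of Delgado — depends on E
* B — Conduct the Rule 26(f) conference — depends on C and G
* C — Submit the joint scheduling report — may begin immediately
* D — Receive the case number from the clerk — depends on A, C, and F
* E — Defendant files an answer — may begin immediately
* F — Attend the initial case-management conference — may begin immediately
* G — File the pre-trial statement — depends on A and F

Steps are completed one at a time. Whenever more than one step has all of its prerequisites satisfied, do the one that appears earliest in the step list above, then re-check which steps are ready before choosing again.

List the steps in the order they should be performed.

C E A F D G B

Nothing is required for C, E and F. C is listed earlier → C first.
E and F are both available; E is listed earlier → E.
A now also ready, so the ready set is {A, F}; A is listed earlier → A.
That leaves F as the only ready step → F.
Ready: D and G. D is listed earlier → D.
G needed A and F, now all done → G.
B needed C and G, now all done → B.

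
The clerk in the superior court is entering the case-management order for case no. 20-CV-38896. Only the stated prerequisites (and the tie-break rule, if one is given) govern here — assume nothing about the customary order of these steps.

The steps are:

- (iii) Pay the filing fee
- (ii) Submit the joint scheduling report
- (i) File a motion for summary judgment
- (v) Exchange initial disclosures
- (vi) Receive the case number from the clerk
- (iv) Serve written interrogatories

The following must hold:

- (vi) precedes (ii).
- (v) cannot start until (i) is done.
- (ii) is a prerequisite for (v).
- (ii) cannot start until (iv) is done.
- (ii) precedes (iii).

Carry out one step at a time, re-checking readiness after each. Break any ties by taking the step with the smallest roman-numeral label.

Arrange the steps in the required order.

(i) (iv) (vi) (ii) (iii) (v)

(i), (iv) and (vi) have no prerequisites; (i) has the earlier label, so (i) is first.
Now (iv) and (vi) have their prerequisites met. (iv) has the earlier label, so (iv) next.
Next only (vi) has its prerequisites met → (vi).
Next only (ii) has its prerequisites met → (ii).
(iii) and (v) are both available; (iii) has the earlier label → (iii).
(v) is the only step now ready → (v).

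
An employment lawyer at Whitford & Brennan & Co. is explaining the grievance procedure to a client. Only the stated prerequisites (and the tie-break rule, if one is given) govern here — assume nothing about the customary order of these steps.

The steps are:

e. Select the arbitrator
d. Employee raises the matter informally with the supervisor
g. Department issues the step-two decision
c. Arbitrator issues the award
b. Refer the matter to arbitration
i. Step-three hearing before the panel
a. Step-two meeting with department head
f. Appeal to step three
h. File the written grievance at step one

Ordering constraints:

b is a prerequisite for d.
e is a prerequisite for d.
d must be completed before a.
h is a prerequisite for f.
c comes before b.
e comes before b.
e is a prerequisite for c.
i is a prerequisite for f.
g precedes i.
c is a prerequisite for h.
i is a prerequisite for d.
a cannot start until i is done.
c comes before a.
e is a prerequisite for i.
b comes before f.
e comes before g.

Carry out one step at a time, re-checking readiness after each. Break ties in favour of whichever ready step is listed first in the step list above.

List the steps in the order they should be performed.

e has no prerequisites → e first.
Ready: g and c. g is listed earlier → g.
i now also ready, so the ready set is {c, i}; c is listed earlier → c.
Now b, i and h have their prerequisites met. b is listed earlier, so b next.
Now i and h have their prerequisites met. i is listed earlier, so i next.
d and h are both available; d is listed earlier → d.
Now a and h have their prerequisites met. a is listed earlier, so a next.
h needed c, now all done → h.
That leaves f as the only ready step → f.

e → g → c → b → i → d → a → h → f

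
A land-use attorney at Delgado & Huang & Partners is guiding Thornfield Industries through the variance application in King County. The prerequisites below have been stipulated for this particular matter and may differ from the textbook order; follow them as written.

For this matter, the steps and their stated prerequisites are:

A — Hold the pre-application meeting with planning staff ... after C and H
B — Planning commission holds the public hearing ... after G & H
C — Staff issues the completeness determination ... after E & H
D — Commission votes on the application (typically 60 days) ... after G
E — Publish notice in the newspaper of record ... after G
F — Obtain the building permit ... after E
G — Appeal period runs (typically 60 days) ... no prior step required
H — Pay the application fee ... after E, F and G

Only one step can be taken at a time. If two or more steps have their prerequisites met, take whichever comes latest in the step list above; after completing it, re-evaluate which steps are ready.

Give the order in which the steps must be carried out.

G is the only step with nothing outstanding, so it goes first.
Ready: E and D. E is listed later → E.
F and D are both available; F is listed later → F.
H and D are both available; H is listed later → H.
C and B now also ready, so the ready set is {D, C, B}; D is listed later → D.
C and B are both available; C is listed later → C.
A now also ready, so the ready set is {B, A}; B is listed later → B.
Next only A has its prerequisites met → A.

G, E, F, H, D, C, B, A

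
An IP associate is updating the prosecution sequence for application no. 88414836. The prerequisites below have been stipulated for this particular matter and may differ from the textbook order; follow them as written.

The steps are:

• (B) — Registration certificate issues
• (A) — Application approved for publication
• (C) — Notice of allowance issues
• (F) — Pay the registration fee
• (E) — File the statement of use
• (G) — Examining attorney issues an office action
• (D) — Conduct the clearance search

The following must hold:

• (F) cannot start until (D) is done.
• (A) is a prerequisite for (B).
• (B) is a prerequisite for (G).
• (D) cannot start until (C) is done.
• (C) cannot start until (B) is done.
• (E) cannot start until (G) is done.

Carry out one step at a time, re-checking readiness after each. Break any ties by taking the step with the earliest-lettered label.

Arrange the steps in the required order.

(A), (B), (C), (D), (F), (G), (E)

Only (A) has no prerequisites, so it is first.
(B) needed (A), now all done → (B).
Ready: (C) and (G). (C) has the earlier label → (C).
Now (D) and (G) have their prerequisites met. (D) has the earlier label, so (D) next.
(F) now also ready, so the ready set is {(F), (G)}; (F) has the earlier label → (F).
(G) needed (B), now all done → (G).
That leaves (E) as the only ready step → (E).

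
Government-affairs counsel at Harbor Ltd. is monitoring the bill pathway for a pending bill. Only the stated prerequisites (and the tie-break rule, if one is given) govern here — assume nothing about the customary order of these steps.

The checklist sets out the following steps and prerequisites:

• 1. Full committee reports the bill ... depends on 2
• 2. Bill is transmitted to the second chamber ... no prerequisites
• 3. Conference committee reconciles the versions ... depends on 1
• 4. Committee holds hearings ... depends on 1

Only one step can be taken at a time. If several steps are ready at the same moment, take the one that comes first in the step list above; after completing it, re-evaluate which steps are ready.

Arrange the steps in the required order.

2 → 1 → 3 → 4

2 has no prerequisites → 2 first.
1 is the only step now ready → 1.
Ready: 3 and 4. 3 is listed earlier → 3.
4 needed 1, now all done → 4.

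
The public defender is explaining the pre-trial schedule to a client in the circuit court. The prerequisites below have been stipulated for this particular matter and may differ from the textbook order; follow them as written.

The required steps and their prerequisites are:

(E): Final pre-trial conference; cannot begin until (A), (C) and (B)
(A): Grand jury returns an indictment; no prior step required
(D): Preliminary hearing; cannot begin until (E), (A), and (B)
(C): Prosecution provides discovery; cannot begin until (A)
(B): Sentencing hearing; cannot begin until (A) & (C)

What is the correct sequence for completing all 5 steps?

(A) (C) (B) (E) (D)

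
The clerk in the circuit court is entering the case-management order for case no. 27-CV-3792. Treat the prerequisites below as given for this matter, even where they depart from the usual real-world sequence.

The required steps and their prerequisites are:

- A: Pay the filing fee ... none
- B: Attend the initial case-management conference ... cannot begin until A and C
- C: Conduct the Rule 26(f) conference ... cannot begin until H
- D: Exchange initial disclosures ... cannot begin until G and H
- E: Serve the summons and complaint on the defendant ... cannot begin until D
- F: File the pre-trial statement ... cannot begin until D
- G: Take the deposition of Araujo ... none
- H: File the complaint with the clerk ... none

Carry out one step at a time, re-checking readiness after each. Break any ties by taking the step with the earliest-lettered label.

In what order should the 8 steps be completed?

A → G → H → C → B → D → E → F

Nothing is required for A, G and H. A has the earlier label → A first.
Now G and H have their prerequisites met. G has the earlier label, so G next.
That leaves H as the only ready step → H.
Ready: C and D. C has the earlier label → C.
B now also ready, so the ready set is {B, D}; B has the earlier label → B.
D is the only step now ready → D.
E and F are both available; E has the earlier label → E.
That leaves F as the only ready step → F.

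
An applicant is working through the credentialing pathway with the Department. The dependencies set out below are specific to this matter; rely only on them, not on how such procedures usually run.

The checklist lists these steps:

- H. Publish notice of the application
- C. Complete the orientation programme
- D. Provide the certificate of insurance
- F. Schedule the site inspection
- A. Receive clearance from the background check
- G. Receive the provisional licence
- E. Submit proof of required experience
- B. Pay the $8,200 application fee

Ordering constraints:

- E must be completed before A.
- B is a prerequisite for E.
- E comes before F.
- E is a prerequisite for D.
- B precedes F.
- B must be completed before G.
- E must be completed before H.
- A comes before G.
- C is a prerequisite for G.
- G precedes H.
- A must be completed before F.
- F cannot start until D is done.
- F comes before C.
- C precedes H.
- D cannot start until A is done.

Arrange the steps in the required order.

Only B has no prerequisites, so it is first.
That leaves E as the only ready step → E.
A needed E, now all done → A.
D needed A and E, now all done → D.
F is the only step now ready → F.
C needed F, now all done → C.
G needed C, A and B, now all done → G.
That leaves H as the only ready step → H.

B, E, A, D, F, C, G, H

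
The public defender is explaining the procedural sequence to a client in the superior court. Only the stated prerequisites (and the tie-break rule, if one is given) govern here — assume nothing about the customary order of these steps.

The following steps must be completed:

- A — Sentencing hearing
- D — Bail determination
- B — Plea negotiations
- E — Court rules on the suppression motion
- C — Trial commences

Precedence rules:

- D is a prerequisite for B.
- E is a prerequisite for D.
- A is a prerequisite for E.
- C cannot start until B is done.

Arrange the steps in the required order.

A, E, D, B, C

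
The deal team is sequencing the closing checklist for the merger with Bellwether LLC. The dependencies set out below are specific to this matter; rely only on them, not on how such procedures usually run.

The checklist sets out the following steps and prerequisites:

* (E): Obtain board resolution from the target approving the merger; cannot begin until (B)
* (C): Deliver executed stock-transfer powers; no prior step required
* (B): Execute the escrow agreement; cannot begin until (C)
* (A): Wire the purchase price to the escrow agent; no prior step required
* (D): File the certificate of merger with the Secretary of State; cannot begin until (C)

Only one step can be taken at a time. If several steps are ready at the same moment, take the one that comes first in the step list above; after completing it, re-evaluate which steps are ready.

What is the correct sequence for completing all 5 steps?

(C), (B), (E), (A), (D)

(C) and (A) have no prerequisites; (C) is listed earlier, so (C) is first.
Now (B), (A) and (D) have their prerequisites met. (B) is listed earlier, so (B) next.
(E) now also ready, so the ready set is {(E), (A), (D)}; (E) is listed earlier → (E).
Now (A) and (D) have their prerequisites met. (A) is listed earlier, so (A) next.
(D) needed (C), now all done → (D).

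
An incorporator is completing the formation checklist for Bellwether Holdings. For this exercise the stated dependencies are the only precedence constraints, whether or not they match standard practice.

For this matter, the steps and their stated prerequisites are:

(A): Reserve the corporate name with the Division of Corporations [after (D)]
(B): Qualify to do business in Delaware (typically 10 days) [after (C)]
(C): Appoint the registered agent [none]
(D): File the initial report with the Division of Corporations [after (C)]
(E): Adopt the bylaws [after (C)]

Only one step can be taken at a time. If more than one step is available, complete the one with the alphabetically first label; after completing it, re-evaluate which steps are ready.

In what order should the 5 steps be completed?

(C) is the only step with nothing outstanding, so it goes first.
(B), (D) and (E) are all available; (B) has the earlier label → (B).
(D) and (E) are both available; (D) has the earlier label → (D).
Ready: (A) and (E). (A) has the earlier label → (A).
(E) needed (C), now all done → (E).

(C), (B), (D), (A), (E)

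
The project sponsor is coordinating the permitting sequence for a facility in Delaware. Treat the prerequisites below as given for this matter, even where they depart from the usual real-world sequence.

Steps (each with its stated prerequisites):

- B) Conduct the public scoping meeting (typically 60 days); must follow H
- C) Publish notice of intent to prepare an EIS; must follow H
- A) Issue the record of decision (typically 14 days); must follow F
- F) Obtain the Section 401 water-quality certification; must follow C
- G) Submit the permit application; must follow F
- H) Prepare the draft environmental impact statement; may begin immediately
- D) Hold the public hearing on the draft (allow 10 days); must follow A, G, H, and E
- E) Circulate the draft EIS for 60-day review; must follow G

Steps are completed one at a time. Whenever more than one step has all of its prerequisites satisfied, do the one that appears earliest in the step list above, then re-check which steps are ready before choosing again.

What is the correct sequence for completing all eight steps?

H is the only step with nothing outstanding, so it goes first.
Ready: B and C. B is listed earlier → B.
C needed H, now all done → C.
F is the only step now ready → F.
A and G are both available; A is listed earlier → A.
G is the only step now ready → G.
That leaves E as the only ready step → E.
D needed A, G, H and E, now all done → D.

H, B, C, F, A, G, E, D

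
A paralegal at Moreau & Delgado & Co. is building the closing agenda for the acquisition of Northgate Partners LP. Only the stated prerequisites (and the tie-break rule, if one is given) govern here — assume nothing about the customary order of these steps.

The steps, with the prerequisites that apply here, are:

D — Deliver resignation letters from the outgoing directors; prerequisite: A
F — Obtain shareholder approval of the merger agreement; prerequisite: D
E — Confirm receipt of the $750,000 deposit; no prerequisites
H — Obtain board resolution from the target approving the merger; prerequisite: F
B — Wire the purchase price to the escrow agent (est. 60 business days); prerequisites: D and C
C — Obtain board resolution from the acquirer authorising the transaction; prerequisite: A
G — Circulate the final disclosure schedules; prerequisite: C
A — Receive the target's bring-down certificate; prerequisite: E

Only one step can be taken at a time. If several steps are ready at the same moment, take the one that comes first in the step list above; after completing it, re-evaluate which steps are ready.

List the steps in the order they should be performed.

E A D F H C B G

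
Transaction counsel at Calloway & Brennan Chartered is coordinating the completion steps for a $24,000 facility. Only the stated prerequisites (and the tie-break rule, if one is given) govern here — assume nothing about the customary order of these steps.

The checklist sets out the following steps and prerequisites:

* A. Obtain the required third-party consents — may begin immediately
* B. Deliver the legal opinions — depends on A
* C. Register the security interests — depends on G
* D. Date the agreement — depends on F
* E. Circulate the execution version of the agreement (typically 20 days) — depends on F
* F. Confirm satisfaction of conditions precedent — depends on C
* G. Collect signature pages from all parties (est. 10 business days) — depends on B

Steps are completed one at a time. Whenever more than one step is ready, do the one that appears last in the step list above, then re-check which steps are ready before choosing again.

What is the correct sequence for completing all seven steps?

A, B, G, C, F, E, D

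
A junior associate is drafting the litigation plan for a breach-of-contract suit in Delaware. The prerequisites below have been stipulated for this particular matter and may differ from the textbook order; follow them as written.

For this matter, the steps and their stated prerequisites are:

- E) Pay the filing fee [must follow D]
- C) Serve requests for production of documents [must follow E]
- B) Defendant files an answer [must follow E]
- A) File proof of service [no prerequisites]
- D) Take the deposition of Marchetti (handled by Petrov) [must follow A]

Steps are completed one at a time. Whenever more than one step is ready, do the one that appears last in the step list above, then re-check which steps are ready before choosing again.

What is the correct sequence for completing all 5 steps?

A, D, E, B, C

A has no prerequisites → A first.
D needed A, now all done → D.
That leaves E as the only ready step → E.
Now B and C have their prerequisites met. B is listed later, so B next.
C needed E, now all done → C.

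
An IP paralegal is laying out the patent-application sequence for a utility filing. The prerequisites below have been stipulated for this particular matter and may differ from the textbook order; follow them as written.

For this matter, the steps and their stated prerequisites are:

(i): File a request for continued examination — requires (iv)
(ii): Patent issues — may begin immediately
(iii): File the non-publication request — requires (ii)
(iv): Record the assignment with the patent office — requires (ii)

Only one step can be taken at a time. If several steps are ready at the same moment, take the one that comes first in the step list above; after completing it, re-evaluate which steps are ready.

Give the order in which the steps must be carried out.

Only (ii) has no prerequisites, so it is first.
Ready: (iii) and (iv). (iii) is listed earlier → (iii).
Next only (iv) has its prerequisites met → (iv).
That leaves (i) as the only ready step → (i).

(ii) (iii) (iv) (i)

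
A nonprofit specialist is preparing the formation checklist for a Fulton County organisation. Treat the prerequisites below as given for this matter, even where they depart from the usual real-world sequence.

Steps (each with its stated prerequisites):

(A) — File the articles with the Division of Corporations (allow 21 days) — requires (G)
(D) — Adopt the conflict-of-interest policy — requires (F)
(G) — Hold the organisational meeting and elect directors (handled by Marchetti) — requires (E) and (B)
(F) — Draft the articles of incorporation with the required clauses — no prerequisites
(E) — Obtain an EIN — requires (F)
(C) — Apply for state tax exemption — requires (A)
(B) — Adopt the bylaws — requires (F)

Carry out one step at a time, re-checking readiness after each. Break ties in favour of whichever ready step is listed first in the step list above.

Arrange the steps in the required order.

(F) is the only step with nothing outstanding, so it goes first.
Now (D), (E) and (B) have their prerequisites met. (D) is listed earlier, so (D) next.
Now (E) and (B) have their prerequisites met. (E) is listed earlier, so (E) next.
(B) needed (F), now all done → (B).
Next only (G) has its prerequisites met → (G).
Next only (A) has its prerequisites met → (A).
(C) is the only step now ready → (C).

(F), (D), (E), (B), (G), (A), (C)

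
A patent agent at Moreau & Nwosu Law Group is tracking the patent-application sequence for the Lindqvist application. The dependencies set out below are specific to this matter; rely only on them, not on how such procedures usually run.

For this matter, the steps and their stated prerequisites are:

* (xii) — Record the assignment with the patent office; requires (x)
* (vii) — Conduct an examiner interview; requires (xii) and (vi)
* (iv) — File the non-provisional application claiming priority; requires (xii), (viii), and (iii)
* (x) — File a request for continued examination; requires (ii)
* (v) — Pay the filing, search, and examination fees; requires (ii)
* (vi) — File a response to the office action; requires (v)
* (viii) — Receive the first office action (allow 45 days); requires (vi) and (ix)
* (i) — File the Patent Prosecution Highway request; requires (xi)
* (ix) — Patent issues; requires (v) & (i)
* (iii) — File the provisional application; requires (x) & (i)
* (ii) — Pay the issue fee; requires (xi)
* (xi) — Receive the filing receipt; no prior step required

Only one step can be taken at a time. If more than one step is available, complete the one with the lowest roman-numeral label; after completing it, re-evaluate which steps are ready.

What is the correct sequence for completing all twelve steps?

(xi), (i), (ii), (v), (vi), (ix), (viii), (x), (iii), (xii), (iv), (vii)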